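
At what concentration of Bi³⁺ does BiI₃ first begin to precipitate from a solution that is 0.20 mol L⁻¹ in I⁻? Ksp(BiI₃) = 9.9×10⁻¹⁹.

A salt starts to precipitate once the ion product Q reaches its Ksp.
BiI₃(s) ⇌ Bi³⁺(aq) + 3 I⁻(aq)
Ksp = [Bi³⁺][I⁻]^3 = [Bi³⁺](0.20)^3
[Bi³⁺] = 9.9×10⁻¹⁹ / (0.20)^3 = 1.2×10⁻¹⁶
[Bi³⁺] = 1.2×10⁻¹⁶ mol L⁻¹

1.2×10⁻¹⁶ M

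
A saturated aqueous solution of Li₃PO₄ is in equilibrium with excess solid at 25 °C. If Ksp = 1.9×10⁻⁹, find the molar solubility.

2.9×10⁻³ M

Li₃PO₄(s) ⇌ 3 Li⁺(aq) + PO₄³⁻(aq)
If s mol/L of Li₃PO₄ dissolves, [Li⁺] = 3s and [PO₄³⁻] = s.
Ksp = [Li⁺]^3[PO₄³⁻] = (3s)^3 · s = 27s^4
27s^4 = 1.9×10⁻⁹  ⇒  s^4 = 7.0×10⁻¹¹
s = 2.9×10⁻³ mol/L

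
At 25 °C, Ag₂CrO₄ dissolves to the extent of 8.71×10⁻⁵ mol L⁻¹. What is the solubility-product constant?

Ag₂CrO₄(s) ⇌ 2 Ag⁺(aq) + CrO₄²⁻(aq)
Call the molar solubility s, so that [Ag⁺] = 2s and [CrO₄²⁻] = s.
Ksp = [Ag⁺]^2[CrO₄²⁻] = (2s)^2 · s = 4s^3
Ksp = 4 × (8.71×10⁻⁵)^3 = 2.64×10⁻¹²

Ksp = 2.64×10⁻¹²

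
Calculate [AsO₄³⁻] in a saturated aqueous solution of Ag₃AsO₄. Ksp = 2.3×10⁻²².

1.7×10⁻⁶ M

Ag₃AsO₄(s) ⇌ 3 Ag⁺(aq) + AsO₄³⁻(aq)
For each mole of Ag₃AsO₄ that dissolves per liter, [Ag⁺] = 3s and [AsO₄³⁻] = s; let s denote this solubility.
Ksp = [Ag⁺]^3[AsO₄³⁻] = (3s)^3 · s = 27s^4 = 2.3×10⁻²²
s = 1.7×10⁻⁶ mol/L
[AsO₄³⁻] = s = 1.7×10⁻⁶ mol/L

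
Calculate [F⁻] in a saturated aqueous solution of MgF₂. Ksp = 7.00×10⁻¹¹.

5.19×10⁻⁴ M

MgF₂(s) ⇌ Mg²⁺(aq) + 2 F⁻(aq)
Call the molar solubility s, so that [Mg²⁺] = s and [F⁻] = 2s.
Ksp = [Mg²⁺][F⁻]^2 = s · (2s)^2 = 4s^3 = 7.00×10⁻¹¹
s = 2.60×10⁻⁴ M
[F⁻] = 2s = 5.19×10⁻⁴ M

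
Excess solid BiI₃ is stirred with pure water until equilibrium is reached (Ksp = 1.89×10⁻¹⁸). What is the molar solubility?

1.63×10⁻⁵ M

BiI₃(s) ⇌ Bi³⁺(aq) + 3 I⁻(aq)
Let s be the molar solubility. Then [Bi³⁺] = s and [I⁻] = 3s.
Ksp = [Bi³⁺][I⁻]^3 = s · (3s)^3 = 27s^4
27s^4 = 1.89×10⁻¹⁸  ⇒  s^4 = 7.00×10⁻²⁰
Taking the 4th root, s = 1.63×10⁻⁵ M.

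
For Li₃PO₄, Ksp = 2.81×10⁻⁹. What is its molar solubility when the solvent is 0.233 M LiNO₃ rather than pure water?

2.22×10⁻⁷ M

Li₃PO₄(s) ⇌ 3 Li⁺(aq) + PO₄³⁻(aq)
The solution already contains Li⁺ at 0.233 M. Let s be the molar solubility of Li₃PO₄.
[Li⁺] ≈ 0.233 M (common ion dominates); [PO₄³⁻] = s.
Ksp = [Li⁺]^3[PO₄³⁻] = (0.233)^3s
s = 2.81×10⁻⁹ / (0.233)^3 = 2.22×10⁻⁷
s = 2.22×10⁻⁷ M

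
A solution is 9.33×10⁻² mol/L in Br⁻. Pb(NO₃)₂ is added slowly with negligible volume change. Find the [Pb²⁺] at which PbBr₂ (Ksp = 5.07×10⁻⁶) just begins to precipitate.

A salt starts to precipitate once the ion product Q reaches its Ksp.
PbBr₂(s) ⇌ Pb²⁺(aq) + 2 Br⁻(aq)
Ksp = [Pb²⁺][Br⁻]^2 = [Pb²⁺](9.33×10⁻²)^2
[Pb²⁺] = 5.07×10⁻⁶ / (9.33×10⁻²)^2 = 5.82×10⁻⁴
[Pb²⁺] = 5.82×10⁻⁴ mol/L

5.82×10⁻⁴ M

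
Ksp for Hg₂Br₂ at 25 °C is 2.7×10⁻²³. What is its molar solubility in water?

1.9×10⁻⁸ M

Hg₂Br₂(s) ⇌ Hg₂²⁺(aq) + 2 Br⁻(aq)
Let s be the molar solubility. Then [Hg₂²⁺] = s and [Br⁻] = 2s.
Ksp = [Hg₂²⁺][Br⁻]^2 = s · (2s)^2 = 4s^3
4s^3 = 2.7×10⁻²³  ⇒  s^3 = 6.8×10⁻²⁴
s = (6.8×10⁻²⁴)^(1/3) = 1.9×10⁻⁸ mol/L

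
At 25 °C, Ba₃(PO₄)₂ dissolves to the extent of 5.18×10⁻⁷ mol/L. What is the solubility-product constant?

Ksp = 4.03×10⁻³⁰

Ba₃(PO₄)₂(s) ⇌ 3 Ba²⁺(aq) + 2 PO₄³⁻(aq)
Call the molar solubility s, so that [Ba²⁺] = 3s and [PO₄³⁻] = 2s.
Ksp = [Ba²⁺]^3[PO₄³⁻]^2 = (3s)^3 · (2s)^2 = 108s^5
Ksp = 108 × (5.18×10⁻⁷)^5 = 4.03×10⁻³⁰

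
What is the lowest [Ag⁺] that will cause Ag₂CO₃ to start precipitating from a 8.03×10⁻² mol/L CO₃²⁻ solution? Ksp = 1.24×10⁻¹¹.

1.24×10⁻⁵ M

Precipitation begins when Q = Ksp.
Ag₂CO₃(s) ⇌ 2 Ag⁺(aq) + CO₃²⁻(aq)
Ksp = [Ag⁺]^2[CO₃²⁻] = [Ag⁺]^2(8.03×10⁻²)
[Ag⁺]^2 = 1.24×10⁻¹¹ / (8.03×10⁻²) = 1.54×10⁻¹⁰
[Ag⁺] = 1.24×10⁻⁵ mol/L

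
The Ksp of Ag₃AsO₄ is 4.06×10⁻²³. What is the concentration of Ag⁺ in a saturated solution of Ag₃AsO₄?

3.32×10⁻⁶ M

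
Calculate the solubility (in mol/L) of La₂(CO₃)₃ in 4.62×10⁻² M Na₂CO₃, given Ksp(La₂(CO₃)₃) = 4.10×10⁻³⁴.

1.02×10⁻¹⁵ M

La₂(CO₃)₃(s) ⇌ 2 La³⁺(aq) + 3 CO₃²⁻(aq)
With CO₃²⁻ already at 4.62×10⁻² M and s small, take [CO₃²⁻] ≈ 4.62×10⁻² M and [La³⁺] = 2s.
Ksp = [La³⁺]^2[CO₃²⁻]^3 = (2s)^2(4.62×10⁻²)^3
(2s)^2 = 4.10×10⁻³⁴ / (4.62×10⁻²)^3 = 4.16×10⁻³⁰
s = 1.02×10⁻¹⁵ M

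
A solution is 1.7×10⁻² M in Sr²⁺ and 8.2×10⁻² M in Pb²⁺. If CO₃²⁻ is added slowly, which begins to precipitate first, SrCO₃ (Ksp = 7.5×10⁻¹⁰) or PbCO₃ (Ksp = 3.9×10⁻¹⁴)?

PbCO₃

Precipitation begins when Q = Ksp.
For SrCO₃: [CO₃²⁻] = (Ksp/[Sr²⁺]) = 4.4×10⁻⁸ M
For PbCO₃: [CO₃²⁻] = (Ksp/[Pb²⁺]) = 4.8×10⁻¹³ M
The smaller threshold [CO₃²⁻] is reached first, so PbCO₃ precipitates first.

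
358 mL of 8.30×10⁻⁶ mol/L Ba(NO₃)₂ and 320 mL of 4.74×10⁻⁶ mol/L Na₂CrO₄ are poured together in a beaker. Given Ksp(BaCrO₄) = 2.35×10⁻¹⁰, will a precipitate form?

No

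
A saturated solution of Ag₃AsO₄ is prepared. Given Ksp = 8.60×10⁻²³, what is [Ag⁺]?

Ag₃AsO₄(s) ⇌ 3 Ag⁺(aq) + AsO₄³⁻(aq)
Call the molar solubility s, so that [Ag⁺] = 3s and [AsO₄³⁻] = s.
Ksp = [Ag⁺]^3[AsO₄³⁻] = (3s)^3 · s = 27s^4 = 8.60×10⁻²³
s = 1.34×10⁻⁶ mol/L
[Ag⁺] = 3s = 4.01×10⁻⁶ mol/L

4.01×10⁻⁶ M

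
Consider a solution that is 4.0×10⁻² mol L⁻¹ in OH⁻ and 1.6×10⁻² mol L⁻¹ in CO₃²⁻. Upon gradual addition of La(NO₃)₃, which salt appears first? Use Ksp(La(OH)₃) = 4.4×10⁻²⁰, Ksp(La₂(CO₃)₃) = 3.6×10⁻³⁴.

La(OH)₃

Precipitation begins when Q = Ksp.
For La(OH)₃: [La³⁺] = (Ksp/[OH⁻]^3) = 6.9×10⁻¹⁶ mol L⁻¹
For La₂(CO₃)₃: [La³⁺] = (Ksp/[CO₃²⁻]^3)^(1/2) = 9.4×10⁻¹⁵ mol L⁻¹
La(OH)₃ requires the lower [La³⁺], so it precipitates first.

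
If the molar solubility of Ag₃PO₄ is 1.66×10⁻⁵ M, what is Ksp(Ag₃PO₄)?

Ag₃PO₄(s) ⇌ 3 Ag⁺(aq) + PO₄³⁻(aq)
Let s be the molar solubility. Then [Ag⁺] = 3s and [PO₄³⁻] = s.
Ksp = [Ag⁺]^3[PO₄³⁻] = (3s)^3 · s = 27s^4
Ksp = 27 × (1.66×10⁻⁵)^4 = 2.05×10⁻¹⁸

Ksp = 2.05×10⁻¹⁸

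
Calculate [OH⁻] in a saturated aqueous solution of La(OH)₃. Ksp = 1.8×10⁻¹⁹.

2.7×10⁻⁵ M

La(OH)₃(s) ⇌ La³⁺(aq) + 3 OH⁻(aq)
Let s be the molar solubility. Then [La³⁺] = s and [OH⁻] = 3s.
Ksp = [La³⁺][OH⁻]^3 = s · (3s)^3 = 27s^4 = 1.8×10⁻¹⁹
s = 9.0×10⁻⁶ M
[OH⁻] = 3s = 2.7×10⁻⁵ M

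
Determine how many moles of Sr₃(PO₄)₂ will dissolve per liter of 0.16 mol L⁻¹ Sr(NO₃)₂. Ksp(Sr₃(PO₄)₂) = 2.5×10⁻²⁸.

1.2×10⁻¹³ M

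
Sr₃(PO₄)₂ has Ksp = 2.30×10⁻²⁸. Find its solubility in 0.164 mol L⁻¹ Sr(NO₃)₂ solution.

Sr₃(PO₄)₂(s) ⇌ 3 Sr²⁺(aq) + 2 PO₄³⁻(aq)
Let s be the solubility of Sr₃(PO₄)₂ here. The common ion gives [Sr²⁺] ≈ 0.164 mol L⁻¹, and [PO₄³⁻] = 2s.
Ksp = [Sr²⁺]^3[PO₄³⁻]^2 = (0.164)^3(2s)^2
(2s)^2 = 2.30×10⁻²⁸ / (0.164)^3 = 5.21×10⁻²⁶
s = 1.14×10⁻¹³ mol L⁻¹

1.14×10⁻¹³ M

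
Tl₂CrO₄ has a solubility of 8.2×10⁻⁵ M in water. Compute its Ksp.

Tl₂CrO₄(s) ⇌ 2 Tl⁺(aq) + CrO₄²⁻(aq)
Call the molar solubility s, so that [Tl⁺] = 2s and [CrO₄²⁻] = s.
Ksp = [Tl⁺]^2[CrO₄²⁻] = (2s)^2 · s = 4s^3
Ksp = 4 × (8.2×10⁻⁵)^3 = 2.2×10⁻¹²

Ksp = 2.2×10⁻¹²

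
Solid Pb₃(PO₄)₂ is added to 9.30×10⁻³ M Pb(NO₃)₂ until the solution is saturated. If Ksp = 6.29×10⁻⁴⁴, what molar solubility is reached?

Pb₃(PO₄)₂(s) ⇌ 3 Pb²⁺(aq) + 2 PO₄³⁻(aq)
With Pb²⁺ already at 9.30×10⁻³ M and s small, take [Pb²⁺] ≈ 9.30×10⁻³ M and [PO₄³⁻] = 2s.
Ksp = [Pb²⁺]^3[PO₄³⁻]^2 = (9.30×10⁻³)^3(2s)^2
(2s)^2 = 6.29×10⁻⁴⁴ / (9.30×10⁻³)^3 = 7.82×10⁻³⁸
s = 1.40×10⁻¹⁹ M

1.40×10⁻¹⁹ M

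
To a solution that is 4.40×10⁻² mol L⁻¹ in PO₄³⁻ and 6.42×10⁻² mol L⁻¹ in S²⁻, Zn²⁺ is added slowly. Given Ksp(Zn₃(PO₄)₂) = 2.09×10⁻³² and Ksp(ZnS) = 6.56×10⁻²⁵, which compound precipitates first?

The threshold for precipitation is Q = Ksp.
For Zn₃(PO₄)₂: [Zn²⁺] = (Ksp/[PO₄³⁻]^2)^(1/3) = 2.21×10⁻¹⁰ mol L⁻¹
For ZnS: [Zn²⁺] = (Ksp/[S²⁻]) = 1.02×10⁻²³ mol L⁻¹
Since ZnS needs less Zn²⁺ to reach saturation, it precipitates first.

ZnS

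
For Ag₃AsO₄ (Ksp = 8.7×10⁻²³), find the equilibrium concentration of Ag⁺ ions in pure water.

4.0×10⁻⁶ M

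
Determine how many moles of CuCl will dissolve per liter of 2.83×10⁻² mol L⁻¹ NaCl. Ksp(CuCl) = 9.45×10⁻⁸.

3.34×10⁻⁶ M

CuCl(s) ⇌ Cu⁺(aq) + Cl⁻(aq)
Let s be the solubility of CuCl here. The common ion gives [Cl⁻] ≈ 2.83×10⁻² mol L⁻¹, and [Cu⁺] = s.
Ksp = [Cu⁺][Cl⁻] = s(2.83×10⁻²)
s = 9.45×10⁻⁸ / (2.83×10⁻²) = 3.34×10⁻⁶
s = 3.34×10⁻⁶ mol L⁻¹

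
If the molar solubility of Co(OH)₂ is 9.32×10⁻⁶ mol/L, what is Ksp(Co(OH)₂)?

Co(OH)₂(s) ⇌ Co²⁺(aq) + 2 OH⁻(aq)
For each mole of Co(OH)₂ that dissolves per liter, [Co²⁺] = s and [OH⁻] = 2s; let s denote this solubility.
Ksp = [Co²⁺][OH⁻]^2 = s · (2s)^2 = 4s^3
Ksp = 4 × (9.32×10⁻⁶)^3 = 3.24×10⁻¹⁵

Ksp = 3.24×10⁻¹⁵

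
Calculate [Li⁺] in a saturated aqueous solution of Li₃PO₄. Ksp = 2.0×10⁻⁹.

Li₃PO₄(s) ⇌ 3 Li⁺(aq) + PO₄³⁻(aq)
Call the molar solubility s, so that [Li⁺] = 3s and [PO₄³⁻] = s.
Ksp = [Li⁺]^3[PO₄³⁻] = (3s)^3 · s = 27s^4 = 2.0×10⁻⁹
s = 2.9×10⁻³ mol L⁻¹
[Li⁺] = 3s = 8.8×10⁻³ mol L⁻¹

8.8×10⁻³ M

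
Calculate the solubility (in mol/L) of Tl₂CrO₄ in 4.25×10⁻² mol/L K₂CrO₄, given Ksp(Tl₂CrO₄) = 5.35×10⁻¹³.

1.77×10⁻⁶ M

Tl₂CrO₄(s) ⇌ 2 Tl⁺(aq) + CrO₄²⁻(aq)
With CrO₄²⁻ already at 4.25×10⁻² mol/L and s small, take [CrO₄²⁻] ≈ 4.25×10⁻² mol/L and [Tl⁺] = 2s.
Ksp = [Tl⁺]^2[CrO₄²⁻] = (2s)^2(4.25×10⁻²)
(2s)^2 = 5.35×10⁻¹³ / (4.25×10⁻²) = 1.26×10⁻¹¹
s = 1.77×10⁻⁶ mol/L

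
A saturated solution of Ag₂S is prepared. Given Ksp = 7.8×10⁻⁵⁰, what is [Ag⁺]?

5.4×10⁻¹⁷ M

Ag₂S(s) ⇌ 2 Ag⁺(aq) + S²⁻(aq)
Call the molar solubility s, so that [Ag⁺] = 2s and [S²⁻] = s.
Ksp = [Ag⁺]^2[S²⁻] = (2s)^2 · s = 4s^3 = 7.8×10⁻⁵⁰
s = 2.7×10⁻¹⁷ M
[Ag⁺] = 2s = 5.4×10⁻¹⁷ M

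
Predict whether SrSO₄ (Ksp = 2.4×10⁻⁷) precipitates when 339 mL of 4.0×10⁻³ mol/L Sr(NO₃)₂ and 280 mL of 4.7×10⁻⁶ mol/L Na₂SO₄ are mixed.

After mixing, V = 339 mL + 280 mL = 619 mL.
[Sr²⁺] = (4.0×10⁻³)(339)/619 = 2.2×10⁻³ mol/L
[SO₄²⁻] = (4.7×10⁻⁶)(280)/619 = 2.1×10⁻⁶ mol/L
Q = [Sr²⁺][SO₄²⁻] = 4.7×10⁻⁹
Q = 4.7×10⁻⁹ < Ksp = 2.4×10⁻⁷, so the solution is unsaturated and no precipitate forms.

No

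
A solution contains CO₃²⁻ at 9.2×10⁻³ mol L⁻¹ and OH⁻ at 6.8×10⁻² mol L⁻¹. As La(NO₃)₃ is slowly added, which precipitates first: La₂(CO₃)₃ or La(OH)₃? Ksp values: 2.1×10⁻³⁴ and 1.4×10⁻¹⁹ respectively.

La(OH)₃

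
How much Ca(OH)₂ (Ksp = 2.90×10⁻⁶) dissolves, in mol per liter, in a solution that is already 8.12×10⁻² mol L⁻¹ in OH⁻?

Ca(OH)₂(s) ⇌ Ca²⁺(aq) + 2 OH⁻(aq)
Let s be the solubility of Ca(OH)₂ here. The common ion gives [OH⁻] ≈ 8.12×10⁻² mol L⁻¹, and [Ca²⁺] = s.
Ksp = [Ca²⁺][OH⁻]^2 = s(8.12×10⁻²)^2
s = 2.90×10⁻⁶ / (8.12×10⁻²)^2 = 4.40×10⁻⁴
s = 4.40×10⁻⁴ mol L⁻¹

4.40×10⁻⁴ M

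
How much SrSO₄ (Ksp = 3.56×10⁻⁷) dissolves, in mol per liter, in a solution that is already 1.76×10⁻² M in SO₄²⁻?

SrSO₄(s) ⇌ Sr²⁺(aq) + SO₄²⁻(aq)
SO₄²⁻ is already present at 1.76×10⁻² M. If s mol/L of SrSO₄ dissolves, [Sr²⁺] = s while [SO₄²⁻] ≈ 1.76×10⁻² M.
Ksp = [Sr²⁺][SO₄²⁻] = s(1.76×10⁻²)
s = 3.56×10⁻⁷ / (1.76×10⁻²) = 2.02×10⁻⁵
s = 2.02×10⁻⁵ M

2.02×10⁻⁵ M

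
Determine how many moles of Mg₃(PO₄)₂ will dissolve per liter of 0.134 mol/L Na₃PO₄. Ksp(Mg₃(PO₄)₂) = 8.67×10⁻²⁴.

2.62×10⁻⁸ M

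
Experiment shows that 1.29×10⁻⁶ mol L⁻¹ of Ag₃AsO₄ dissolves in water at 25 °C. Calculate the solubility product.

Ag₃AsO₄(s) ⇌ 3 Ag⁺(aq) + AsO₄³⁻(aq)
Let s be the molar solubility. Then [Ag⁺] = 3s and [AsO₄³⁻] = s.
Ksp = [Ag⁺]^3[AsO₄³⁻] = (3s)^3 · s = 27s^4
Ksp = 27 × (1.29×10⁻⁶)^4 = 7.48×10⁻²³

Ksp = 7.48×10⁻²³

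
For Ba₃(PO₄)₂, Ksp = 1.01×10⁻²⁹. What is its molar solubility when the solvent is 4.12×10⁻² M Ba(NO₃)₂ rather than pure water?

1.90×10⁻¹³ M

Ba₃(PO₄)₂(s) ⇌ 3 Ba²⁺(aq) + 2 PO₄³⁻(aq)
The solution already contains Ba²⁺ at 4.12×10⁻² M. Let s be the molar solubility of Ba₃(PO₄)₂.
[Ba²⁺] ≈ 4.12×10⁻² M (common ion dominates); [PO₄³⁻] = 2s.
Ksp = [Ba²⁺]^3[PO₄³⁻]^2 = (4.12×10⁻²)^3(2s)^2
(2s)^2 = 1.01×10⁻²⁹ / (4.12×10⁻²)^3 = 1.44×10⁻²⁵
s = 1.90×10⁻¹³ M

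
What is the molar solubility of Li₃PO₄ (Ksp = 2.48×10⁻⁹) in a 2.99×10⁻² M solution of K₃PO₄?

1.45×10⁻³ M

Li₃PO₄(s) ⇌ 3 Li⁺(aq) + PO₄³⁻(aq)
The solution already contains PO₄³⁻ at 2.99×10⁻² M. Let s be the molar solubility of Li₃PO₄.
[PO₄³⁻] ≈ 2.99×10⁻² M (common ion dominates); [Li⁺] = 3s.
Ksp = [Li⁺]^3[PO₄³⁻] = (3s)^3(2.99×10⁻²)
(3s)^3 = 2.48×10⁻⁹ / (2.99×10⁻²) = 8.29×10⁻⁸
s = 1.45×10⁻³ M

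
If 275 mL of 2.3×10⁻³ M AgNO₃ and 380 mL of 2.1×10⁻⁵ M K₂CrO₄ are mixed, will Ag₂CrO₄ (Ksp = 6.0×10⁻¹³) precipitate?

The combined volume is 655 mL.
[Ag⁺] = (2.3×10⁻³)(275)/655 = 9.7×10⁻⁴ M
[CrO₄²⁻] = (2.1×10⁻⁵)(380)/655 = 1.2×10⁻⁵ M
Q = [Ag⁺]^2[CrO₄²⁻] = 1.1×10⁻¹¹
Since Q (1.1×10⁻¹¹) exceeds Ksp (6.0×10⁻¹³), Ag₂CrO₄ will precipitate.

Yes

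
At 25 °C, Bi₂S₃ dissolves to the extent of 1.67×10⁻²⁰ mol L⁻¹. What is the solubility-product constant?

Ksp = 1.40×10⁻⁹⁷

Bi₂S₃(s) ⇌ 2 Bi³⁺(aq) + 3 S²⁻(aq)
Call the molar solubility s, so that [Bi³⁺] = 2s and [S²⁻] = 3s.
Ksp = [Bi³⁺]^2[S²⁻]^3 = (2s)^2 · (3s)^3 = 108s^5
Ksp = 108 × (1.67×10⁻²⁰)^5 = 1.40×10⁻⁹⁷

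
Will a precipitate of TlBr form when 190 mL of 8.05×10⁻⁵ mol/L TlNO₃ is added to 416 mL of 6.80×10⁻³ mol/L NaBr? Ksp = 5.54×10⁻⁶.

No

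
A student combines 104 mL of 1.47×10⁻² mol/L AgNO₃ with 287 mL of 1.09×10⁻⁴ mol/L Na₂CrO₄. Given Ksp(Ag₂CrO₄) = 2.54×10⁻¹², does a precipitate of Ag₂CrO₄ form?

Total volume after mixing = 104 + 287 = 391 mL.
[Ag⁺] = (1.47×10⁻²)(104)/391 = 3.91×10⁻³ mol/L
[CrO₄²⁻] = (1.09×10⁻⁴)(287)/391 = 8.00×10⁻⁵ mol/L
Q = [Ag⁺]^2[CrO₄²⁻] = 1.22×10⁻⁹
Because Q > Ksp (1.22×10⁻⁹ vs 2.54×10⁻¹²), a precipitate of Ag₂CrO₄ forms.

Yes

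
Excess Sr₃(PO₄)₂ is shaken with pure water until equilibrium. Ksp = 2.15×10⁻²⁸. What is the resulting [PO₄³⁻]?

2.30×10⁻⁶ M

Sr₃(PO₄)₂(s) ⇌ 3 Sr²⁺(aq) + 2 PO₄³⁻(aq)
For each mole of Sr₃(PO₄)₂ that dissolves per liter, [Sr²⁺] = 3s and [PO₄³⁻] = 2s; let s denote this solubility.
Ksp = [Sr²⁺]^3[PO₄³⁻]^2 = (3s)^3 · (2s)^2 = 108s^5 = 2.15×10⁻²⁸
s = 1.15×10⁻⁶ mol/L
[PO₄³⁻] = 2s = 2.30×10⁻⁶ mol/L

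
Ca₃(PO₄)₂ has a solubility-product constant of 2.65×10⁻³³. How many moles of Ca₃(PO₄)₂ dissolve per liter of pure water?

1.20×10⁻⁷ M

Ca₃(PO₄)₂(s) ⇌ 3 Ca²⁺(aq) + 2 PO₄³⁻(aq)
Call the molar solubility s, so that [Ca²⁺] = 3s and [PO₄³⁻] = 2s.
Ksp = [Ca²⁺]^3[PO₄³⁻]^2 = (3s)^3 · (2s)^2 = 108s^5
108s^5 = 2.65×10⁻³³  ⇒  s^5 = 2.45×10⁻³⁵
s = (2.45×10⁻³⁵)^(1/5) = 1.20×10⁻⁷ M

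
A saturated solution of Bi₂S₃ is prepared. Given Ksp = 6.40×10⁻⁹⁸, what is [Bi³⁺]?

2.85×10⁻²⁰ M

Bi₂S₃(s) ⇌ 2 Bi³⁺(aq) + 3 S²⁻(aq)
With molar solubility s: [Bi³⁺] = 2s, [S²⁻] = 3s.
Ksp = [Bi³⁺]^2[S²⁻]^3 = (2s)^2 · (3s)^3 = 108s^5 = 6.40×10⁻⁹⁸
s = 1.43×10⁻²⁰ mol L⁻¹
[Bi³⁺] = 2s = 2.85×10⁻²⁰ mol L⁻¹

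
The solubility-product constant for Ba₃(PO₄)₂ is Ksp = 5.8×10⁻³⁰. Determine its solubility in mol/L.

Ba₃(PO₄)₂(s) ⇌ 3 Ba²⁺(aq) + 2 PO₄³⁻(aq)
Let s be the molar solubility. Then [Ba²⁺] = 3s and [PO₄³⁻] = 2s.
Ksp = [Ba²⁺]^3[PO₄³⁻]^2 = (3s)^3 · (2s)^2 = 108s^5
108s^5 = 5.8×10⁻³⁰  ⇒  s^5 = 5.4×10⁻³²
s = (5.4×10⁻³²)^(1/5) = 5.6×10⁻⁷ M

5.6×10⁻⁷ M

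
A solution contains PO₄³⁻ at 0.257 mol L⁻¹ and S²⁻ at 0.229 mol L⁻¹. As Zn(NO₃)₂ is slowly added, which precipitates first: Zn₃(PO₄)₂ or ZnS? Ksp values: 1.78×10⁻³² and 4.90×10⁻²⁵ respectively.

ZnS

A salt starts to precipitate once the ion product Q reaches its Ksp.
For Zn₃(PO₄)₂: [Zn²⁺] = (Ksp/[PO₄³⁻]^2)^(1/3) = 6.46×10⁻¹¹ mol L⁻¹
For ZnS: [Zn²⁺] = (Ksp/[S²⁻]) = 2.14×10⁻²⁴ mol L⁻¹
Since ZnS needs less Zn²⁺ to reach saturation, it precipitates first.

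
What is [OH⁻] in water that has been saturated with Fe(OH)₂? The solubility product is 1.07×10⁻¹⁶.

5.98×10⁻⁶ M

Fe(OH)₂(s) ⇌ Fe²⁺(aq) + 2 OH⁻(aq)
Let s be the molar solubility. Then [Fe²⁺] = s and [OH⁻] = 2s.
Ksp = [Fe²⁺][OH⁻]^2 = s · (2s)^2 = 4s^3 = 1.07×10⁻¹⁶
s = 2.99×10⁻⁶ mol L⁻¹
[OH⁻] = 2s = 5.98×10⁻⁶ mol L⁻¹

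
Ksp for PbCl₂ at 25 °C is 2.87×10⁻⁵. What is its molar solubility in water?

PbCl₂(s) ⇌ Pb²⁺(aq) + 2 Cl⁻(aq)
With molar solubility s: [Pb²⁺] = s, [Cl⁻] = 2s.
Ksp = [Pb²⁺][Cl⁻]^2 = s · (2s)^2 = 4s^3
4s^3 = 2.87×10⁻⁵  ⇒  s^3 = 7.18×10⁻⁶
s = (7.18×10⁻⁶)^(1/3) = 1.93×10⁻² M

1.93×10⁻² M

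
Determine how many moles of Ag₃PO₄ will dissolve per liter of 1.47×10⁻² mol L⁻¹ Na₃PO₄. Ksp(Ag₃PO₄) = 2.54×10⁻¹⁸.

1.86×10⁻⁶ M

Ag₃PO₄(s) ⇌ 3 Ag⁺(aq) + PO₄³⁻(aq)
PO₄³⁻ is already present at 1.47×10⁻² mol L⁻¹. If s mol/L of Ag₃PO₄ dissolves, [Ag⁺] = 3s while [PO₄³⁻] ≈ 1.47×10⁻² mol L⁻¹.
Ksp = [Ag⁺]^3[PO₄³⁻] = (3s)^3(1.47×10⁻²)
(3s)^3 = 2.54×10⁻¹⁸ / (1.47×10⁻²) = 1.73×10⁻¹⁶
s = 1.86×10⁻⁶ mol L⁻¹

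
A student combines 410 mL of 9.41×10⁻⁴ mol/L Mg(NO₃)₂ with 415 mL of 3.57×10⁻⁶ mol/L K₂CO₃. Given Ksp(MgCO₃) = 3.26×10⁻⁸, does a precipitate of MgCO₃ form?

Total volume after mixing = 410 + 415 = 825 mL.
[Mg²⁺] = (9.41×10⁻⁴)(410)/825 = 4.68×10⁻⁴ mol/L
[CO₃²⁻] = (3.57×10⁻⁶)(415)/825 = 1.80×10⁻⁶ mol/L
Q = [Mg²⁺][CO₃²⁻] = 8.40×10⁻¹⁰
Q < Ksp (8.40×10⁻¹⁰ vs 3.26×10⁻⁸); the solution remains unsaturated and no precipitate forms.

No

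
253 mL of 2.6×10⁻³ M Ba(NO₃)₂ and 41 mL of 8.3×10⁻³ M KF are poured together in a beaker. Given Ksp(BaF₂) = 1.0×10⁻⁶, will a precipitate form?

After mixing, V = 253 mL + 41 mL = 294 mL.
[Ba²⁺] = (2.6×10⁻³)(253)/294 = 2.2×10⁻³ M
[F⁻] = (8.3×10⁻³)(41)/294 = 1.2×10⁻³ M
Q = [Ba²⁺][F⁻]^2 = 3.0×10⁻⁹
Since Q (3.0×10⁻⁹) is less than Ksp (1.0×10⁻⁶), no BaF₂ precipitates.

No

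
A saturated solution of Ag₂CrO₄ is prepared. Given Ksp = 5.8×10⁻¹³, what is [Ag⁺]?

1.1×10⁻⁴ M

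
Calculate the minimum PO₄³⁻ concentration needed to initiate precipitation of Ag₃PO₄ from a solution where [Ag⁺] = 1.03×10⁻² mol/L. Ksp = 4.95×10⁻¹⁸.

4.53×10⁻¹² M

The threshold for precipitation is Q = Ksp.
Ag₃PO₄(s) ⇌ 3 Ag⁺(aq) + PO₄³⁻(aq)
Ksp = [Ag⁺]^3[PO₄³⁻] = [PO₄³⁻](1.03×10⁻²)^3
[PO₄³⁻] = 4.95×10⁻¹⁸ / (1.03×10⁻²)^3 = 4.53×10⁻¹²
[PO₄³⁻] = 4.53×10⁻¹² mol/L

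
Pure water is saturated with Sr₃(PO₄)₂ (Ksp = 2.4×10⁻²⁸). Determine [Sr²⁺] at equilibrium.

Sr₃(PO₄)₂(s) ⇌ 3 Sr²⁺(aq) + 2 PO₄³⁻(aq)
With molar solubility s: [Sr²⁺] = 3s, [PO₄³⁻] = 2s.
Ksp = [Sr²⁺]^3[PO₄³⁻]^2 = (3s)^3 · (2s)^2 = 108s^5 = 2.4×10⁻²⁸
s = 1.2×10⁻⁶ M
[Sr²⁺] = 3s = 3.5×10⁻⁶ M

3.5×10⁻⁶ M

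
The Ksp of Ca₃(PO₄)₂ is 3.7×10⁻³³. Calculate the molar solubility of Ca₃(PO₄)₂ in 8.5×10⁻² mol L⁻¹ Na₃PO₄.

Ca₃(PO₄)₂(s) ⇌ 3 Ca²⁺(aq) + 2 PO₄³⁻(aq)
PO₄³⁻ is already present at 8.5×10⁻² mol L⁻¹. If s mol/L of Ca₃(PO₄)₂ dissolves, [Ca²⁺] = 3s while [PO₄³⁻] ≈ 8.5×10⁻² mol L⁻¹.
Ksp = [Ca²⁺]^3[PO₄³⁻]^2 = (3s)^3(8.5×10⁻²)^2
(3s)^3 = 3.7×10⁻³³ / (8.5×10⁻²)^2 = 5.1×10⁻³¹
s = 2.7×10⁻¹¹ mol L⁻¹

2.7×10⁻¹¹ M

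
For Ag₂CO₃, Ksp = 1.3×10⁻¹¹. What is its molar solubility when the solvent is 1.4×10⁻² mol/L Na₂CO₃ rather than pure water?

Ag₂CO₃(s) ⇌ 2 Ag⁺(aq) + CO₃²⁻(aq)
With CO₃²⁻ already at 1.4×10⁻² mol/L and s small, take [CO₃²⁻] ≈ 1.4×10⁻² mol/L and [Ag⁺] = 2s.
Ksp = [Ag⁺]^2[CO₃²⁻] = (2s)^2(1.4×10⁻²)
(2s)^2 = 1.3×10⁻¹¹ / (1.4×10⁻²) = 9.3×10⁻¹⁰
s = 1.5×10⁻⁵ mol/L

1.5×10⁻⁵ M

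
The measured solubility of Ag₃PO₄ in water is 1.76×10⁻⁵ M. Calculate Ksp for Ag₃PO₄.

Ksp = 2.59×10⁻¹⁸

Ag₃PO₄(s) ⇌ 3 Ag⁺(aq) + PO₄³⁻(aq)
Let s be the molar solubility. Then [Ag⁺] = 3s and [PO₄³⁻] = s.
Ksp = [Ag⁺]^3[PO₄³⁻] = (3s)^3 · s = 27s^4
Ksp = 27 × (1.76×10⁻⁵)^4 = 2.59×10⁻¹⁸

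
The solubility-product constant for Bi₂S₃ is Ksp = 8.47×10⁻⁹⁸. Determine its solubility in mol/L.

Bi₂S₃(s) ⇌ 2 Bi³⁺(aq) + 3 S²⁻(aq)
Let s be the molar solubility. Then [Bi³⁺] = 2s and [S²⁻] = 3s.
Ksp = [Bi³⁺]^2[S²⁻]^3 = (2s)^2 · (3s)^3 = 108s^5
108s^5 = 8.47×10⁻⁹⁸  ⇒  s^5 = 7.84×10⁻¹⁰⁰
Taking the 5th root, s = 1.51×10⁻²⁰ mol L⁻¹.

1.51×10⁻²⁰ M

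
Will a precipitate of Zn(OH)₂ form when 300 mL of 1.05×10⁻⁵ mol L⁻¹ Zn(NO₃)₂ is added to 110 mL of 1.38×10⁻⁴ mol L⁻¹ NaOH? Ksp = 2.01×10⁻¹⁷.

After mixing, V = 300 mL + 110 mL = 410 mL.
[Zn²⁺] = (1.05×10⁻⁵)(300)/410 = 7.68×10⁻⁶ mol L⁻¹
[OH⁻] = (1.38×10⁻⁴)(110)/410 = 3.70×10⁻⁵ mol L⁻¹
Q = [Zn²⁺][OH⁻]^2 = 1.05×10⁻¹⁴
Q = 1.05×10⁻¹⁴ > Ksp = 2.01×10⁻¹⁷, so the solution is supersaturated and Zn(OH)₂ precipitates.

Yes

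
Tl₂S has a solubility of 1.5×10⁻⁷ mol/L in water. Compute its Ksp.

Tl₂S(s) ⇌ 2 Tl⁺(aq) + S²⁻(aq)
For each mole of Tl₂S that dissolves per liter, [Tl⁺] = 2s and [S²⁻] = s; let s denote this solubility.
Ksp = [Tl⁺]^2[S²⁻] = (2s)^2 · s = 4s^3
Ksp = 4 × (1.5×10⁻⁷)^3 = 1.4×10⁻²⁰

Ksp = 1.4×10⁻²⁰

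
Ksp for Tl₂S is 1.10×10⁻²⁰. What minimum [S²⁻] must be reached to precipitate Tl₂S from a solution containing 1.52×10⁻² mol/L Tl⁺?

The threshold for precipitation is Q = Ksp.
Tl₂S(s) ⇌ 2 Tl⁺(aq) + S²⁻(aq)
Ksp = [Tl⁺]^2[S²⁻] = [S²⁻](1.52×10⁻²)^2
[S²⁻] = 1.10×10⁻²⁰ / (1.52×10⁻²)^2 = 4.76×10⁻¹⁷
[S²⁻] = 4.76×10⁻¹⁷ mol/L

4.76×10⁻¹⁷ M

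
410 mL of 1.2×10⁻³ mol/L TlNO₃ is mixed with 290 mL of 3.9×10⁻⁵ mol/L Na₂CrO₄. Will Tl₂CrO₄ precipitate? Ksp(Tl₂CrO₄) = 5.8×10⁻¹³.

Yes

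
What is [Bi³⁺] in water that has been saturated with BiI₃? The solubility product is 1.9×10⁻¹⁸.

1.6×10⁻⁵ M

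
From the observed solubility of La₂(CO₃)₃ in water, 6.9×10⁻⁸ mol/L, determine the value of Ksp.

La₂(CO₃)₃(s) ⇌ 2 La³⁺(aq) + 3 CO₃²⁻(aq)
For each mole of La₂(CO₃)₃ that dissolves per liter, [La³⁺] = 2s and [CO₃²⁻] = 3s; let s denote this solubility.
Ksp = [La³⁺]^2[CO₃²⁻]^3 = (2s)^2 · (3s)^3 = 108s^5
Ksp = 108 × (6.9×10⁻⁸)^5 = 1.7×10⁻³⁴

Ksp = 1.7×10⁻³⁴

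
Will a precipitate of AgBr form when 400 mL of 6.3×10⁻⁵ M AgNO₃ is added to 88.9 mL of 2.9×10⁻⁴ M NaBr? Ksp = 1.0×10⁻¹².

The combined volume is 488.9 mL.
[Ag⁺] = (6.3×10⁻⁵)(400)/488.9 = 5.2×10⁻⁵ M
[Br⁻] = (2.9×10⁻⁴)(88.9)/488.9 = 5.3×10⁻⁵ M
Q = [Ag⁺][Br⁻] = 2.7×10⁻⁹
Because Q > Ksp (2.7×10⁻⁹ vs 1.0×10⁻¹²), a precipitate of AgBr forms.

Yes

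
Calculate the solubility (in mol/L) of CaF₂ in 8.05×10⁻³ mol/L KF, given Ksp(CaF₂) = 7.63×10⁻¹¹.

1.18×10⁻⁶ M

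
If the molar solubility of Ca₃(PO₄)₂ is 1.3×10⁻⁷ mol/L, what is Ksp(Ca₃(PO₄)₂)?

Ksp = 4.0×10⁻³³

Ca₃(PO₄)₂(s) ⇌ 3 Ca²⁺(aq) + 2 PO₄³⁻(aq)
Call the molar solubility s, so that [Ca²⁺] = 3s and [PO₄³⁻] = 2s.
Ksp = [Ca²⁺]^3[PO₄³⁻]^2 = (3s)^3 · (2s)^2 = 108s^5
Ksp = 108 × (1.3×10⁻⁷)^5 = 4.0×10⁻³³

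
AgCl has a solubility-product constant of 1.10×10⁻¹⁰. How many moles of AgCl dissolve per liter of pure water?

1.05×10⁻⁵ M

AgCl(s) ⇌ Ag⁺(aq) + Cl⁻(aq)
If s mol/L of AgCl dissolves, [Ag⁺] = s and [Cl⁻] = s.
Ksp = [Ag⁺][Cl⁻] = s · s = s^2
s^2 = 1.10×10⁻¹⁰
s = 1.05×10⁻⁵ mol/L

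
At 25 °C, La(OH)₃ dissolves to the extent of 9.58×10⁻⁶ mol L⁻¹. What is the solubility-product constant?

La(OH)₃(s) ⇌ La³⁺(aq) + 3 OH⁻(aq)
Let s be the molar solubility. Then [La³⁺] = s and [OH⁻] = 3s.
Ksp = [La³⁺][OH⁻]^3 = s · (3s)^3 = 27s^4
Ksp = 27 × (9.58×10⁻⁶)^4 = 2.27×10⁻¹⁹

Ksp = 2.27×10⁻¹⁹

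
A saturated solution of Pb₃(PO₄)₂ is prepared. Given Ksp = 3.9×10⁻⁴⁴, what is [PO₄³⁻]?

Pb₃(PO₄)₂(s) ⇌ 3 Pb²⁺(aq) + 2 PO₄³⁻(aq)
If s mol/L of Pb₃(PO₄)₂ dissolves, [Pb²⁺] = 3s and [PO₄³⁻] = 2s.
Ksp = [Pb²⁺]^3[PO₄³⁻]^2 = (3s)^3 · (2s)^2 = 108s^5 = 3.9×10⁻⁴⁴
s = 8.2×10⁻¹⁰ mol L⁻¹
[PO₄³⁻] = 2s = 1.6×10⁻⁹ mol L⁻¹

1.6×10⁻⁹ M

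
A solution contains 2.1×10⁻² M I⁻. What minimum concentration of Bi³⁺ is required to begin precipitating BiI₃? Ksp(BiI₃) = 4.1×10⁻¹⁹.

4.4×10⁻¹⁴ M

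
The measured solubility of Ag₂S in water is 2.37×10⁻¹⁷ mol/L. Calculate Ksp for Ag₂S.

Ag₂S(s) ⇌ 2 Ag⁺(aq) + S²⁻(aq)
With molar solubility s: [Ag⁺] = 2s, [S²⁻] = s.
Ksp = [Ag⁺]^2[S²⁻] = (2s)^2 · s = 4s^3
Ksp = 4 × (2.37×10⁻¹⁷)^3 = 5.32×10⁻⁵⁰

Ksp = 5.32×10⁻⁵⁰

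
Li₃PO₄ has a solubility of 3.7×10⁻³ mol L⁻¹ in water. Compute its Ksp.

Ksp = 5.1×10⁻⁹

Li₃PO₄(s) ⇌ 3 Li⁺(aq) + PO₄³⁻(aq)
Let s be the molar solubility. Then [Li⁺] = 3s and [PO₄³⁻] = s.
Ksp = [Li⁺]^3[PO₄³⁻] = (3s)^3 · s = 27s^4
Ksp = 27 × (3.7×10⁻³)^4 = 5.1×10⁻⁹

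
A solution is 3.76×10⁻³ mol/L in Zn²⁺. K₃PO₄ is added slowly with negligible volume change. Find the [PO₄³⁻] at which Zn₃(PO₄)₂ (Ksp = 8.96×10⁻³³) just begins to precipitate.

4.11×10⁻¹³ M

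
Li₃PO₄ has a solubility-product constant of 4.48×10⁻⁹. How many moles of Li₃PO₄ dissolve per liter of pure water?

Li₃PO₄(s) ⇌ 3 Li⁺(aq) + PO₄³⁻(aq)
Let s be the molar solubility. Then [Li⁺] = 3s and [PO₄³⁻] = s.
Ksp = [Li⁺]^3[PO₄³⁻] = (3s)^3 · s = 27s^4
27s^4 = 4.48×10⁻⁹  ⇒  s^4 = 1.66×10⁻¹⁰
s = 3.59×10⁻³ M

3.59×10⁻³ M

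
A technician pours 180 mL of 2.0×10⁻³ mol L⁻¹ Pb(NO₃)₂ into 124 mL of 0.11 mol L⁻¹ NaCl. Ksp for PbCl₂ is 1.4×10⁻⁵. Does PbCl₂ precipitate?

After mixing, V = 180 mL + 124 mL = 304 mL.
[Pb²⁺] = (2.0×10⁻³)(180)/304 = 1.2×10⁻³ mol L⁻¹
[Cl⁻] = (0.11)(124)/304 = 4.5×10⁻² mol L⁻¹
Q = [Pb²⁺][Cl⁻]^2 = 2.4×10⁻⁶
Q = 2.4×10⁻⁶ < Ksp = 1.4×10⁻⁵, so the solution is unsaturated and no precipitate forms.

No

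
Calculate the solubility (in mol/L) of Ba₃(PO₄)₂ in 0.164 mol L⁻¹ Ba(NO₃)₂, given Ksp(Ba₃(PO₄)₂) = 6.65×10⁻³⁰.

Ba₃(PO₄)₂(s) ⇌ 3 Ba²⁺(aq) + 2 PO₄³⁻(aq)
Let s be the solubility of Ba₃(PO₄)₂ here. The common ion gives [Ba²⁺] ≈ 0.164 mol L⁻¹, and [PO₄³⁻] = 2s.
Ksp = [Ba²⁺]^3[PO₄³⁻]^2 = (0.164)^3(2s)^2
(2s)^2 = 6.65×10⁻³⁰ / (0.164)^3 = 1.51×10⁻²⁷
s = 1.94×10⁻¹⁴ mol L⁻¹

1.94×10⁻¹⁴ M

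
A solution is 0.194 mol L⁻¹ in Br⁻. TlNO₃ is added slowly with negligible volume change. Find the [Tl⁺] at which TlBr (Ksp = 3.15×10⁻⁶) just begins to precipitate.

A salt starts to precipitate once the ion product Q reaches its Ksp.
TlBr(s) ⇌ Tl⁺(aq) + Br⁻(aq)
Ksp = [Tl⁺][Br⁻] = [Tl⁺](0.194)
[Tl⁺] = 3.15×10⁻⁶ / (0.194) = 1.62×10⁻⁵
[Tl⁺] = 1.62×10⁻⁵ mol L⁻¹

1.62×10⁻⁵ M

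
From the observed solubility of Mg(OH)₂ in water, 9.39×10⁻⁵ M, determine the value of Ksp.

Mg(OH)₂(s) ⇌ Mg²⁺(aq) + 2 OH⁻(aq)
Call the molar solubility s, so that [Mg²⁺] = s and [OH⁻] = 2s.
Ksp = [Mg²⁺][OH⁻]^2 = s · (2s)^2 = 4s^3
Ksp = 4 × (9.39×10⁻⁵)^3 = 3.31×10⁻¹²

Ksp = 3.31×10⁻¹²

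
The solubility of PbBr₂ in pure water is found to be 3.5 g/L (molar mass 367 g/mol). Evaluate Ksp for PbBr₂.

Ksp = 3.5×10⁻⁶

Convert to molarity: s = 3.5 / 367 = 9.537×10⁻³ mol/L
PbBr₂(s) ⇌ Pb²⁺(aq) + 2 Br⁻(aq)
For each mole of PbBr₂ that dissolves per liter, [Pb²⁺] = s and [Br⁻] = 2s; let s denote this solubility.
Ksp = [Pb²⁺][Br⁻]^2 = s · (2s)^2 = 4s^3
Ksp = 4 × (9.537×10⁻³)^3 = 3.5×10⁻⁶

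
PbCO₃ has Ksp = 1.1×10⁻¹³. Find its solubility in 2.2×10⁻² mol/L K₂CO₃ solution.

5.0×10⁻¹² M

PbCO₃(s) ⇌ Pb²⁺(aq) + CO₃²⁻(aq)
With CO₃²⁻ already at 2.2×10⁻² mol/L and s small, take [CO₃²⁻] ≈ 2.2×10⁻² mol/L and [Pb²⁺] = s.
Ksp = [Pb²⁺][CO₃²⁻] = s(2.2×10⁻²)
s = 1.1×10⁻¹³ / (2.2×10⁻²) = 5.0×10⁻¹²
s = 5.0×10⁻¹² mol/L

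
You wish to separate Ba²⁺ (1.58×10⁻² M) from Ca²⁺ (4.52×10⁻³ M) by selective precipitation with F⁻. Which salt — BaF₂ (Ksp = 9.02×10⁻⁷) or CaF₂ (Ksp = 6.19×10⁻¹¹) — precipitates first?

CaF₂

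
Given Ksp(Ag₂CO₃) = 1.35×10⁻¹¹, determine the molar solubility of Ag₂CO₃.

1.50×10⁻⁴ M

Ag₂CO₃(s) ⇌ 2 Ag⁺(aq) + CO₃²⁻(aq)
If s mol/L of Ag₂CO₃ dissolves, [Ag⁺] = 2s and [CO₃²⁻] = s.
Ksp = [Ag⁺]^2[CO₃²⁻] = (2s)^2 · s = 4s^3
4s^3 = 1.35×10⁻¹¹  ⇒  s^3 = 3.38×10⁻¹²
s = (3.38×10⁻¹²)^(1/3) = 1.50×10⁻⁴ mol L⁻¹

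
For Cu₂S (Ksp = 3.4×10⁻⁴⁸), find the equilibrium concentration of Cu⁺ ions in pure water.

1.9×10⁻¹⁶ M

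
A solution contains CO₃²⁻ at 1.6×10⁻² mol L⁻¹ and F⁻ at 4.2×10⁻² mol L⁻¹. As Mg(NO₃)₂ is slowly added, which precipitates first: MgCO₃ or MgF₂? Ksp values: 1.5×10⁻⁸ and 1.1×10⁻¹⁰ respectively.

A salt starts to precipitate once the ion product Q reaches its Ksp.
For MgCO₃: [Mg²⁺] = (Ksp/[CO₃²⁻]) = 9.4×10⁻⁷ mol L⁻¹
For MgF₂: [Mg²⁺] = (Ksp/[F⁻]^2) = 6.2×10⁻⁸ mol L⁻¹
Since MgF₂ needs less Mg²⁺ to reach saturation, it precipitates first.

MgF₂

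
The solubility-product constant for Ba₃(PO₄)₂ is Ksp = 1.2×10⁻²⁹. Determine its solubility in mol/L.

Ba₃(PO₄)₂(s) ⇌ 3 Ba²⁺(aq) + 2 PO₄³⁻(aq)
With molar solubility s: [Ba²⁺] = 3s, [PO₄³⁻] = 2s.
Ksp = [Ba²⁺]^3[PO₄³⁻]^2 = (3s)^3 · (2s)^2 = 108s^5
108s^5 = 1.2×10⁻²⁹  ⇒  s^5 = 1.1×10⁻³¹
Taking the 5th root, s = 6.4×10⁻⁷ mol L⁻¹.

6.4×10⁻⁷ M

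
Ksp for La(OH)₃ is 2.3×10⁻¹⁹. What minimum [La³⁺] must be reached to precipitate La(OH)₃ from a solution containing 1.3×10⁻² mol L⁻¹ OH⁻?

1.0×10⁻¹³ M

A salt starts to precipitate once the ion product Q reaches its Ksp.
La(OH)₃(s) ⇌ La³⁺(aq) + 3 OH⁻(aq)
Ksp = [La³⁺][OH⁻]^3 = [La³⁺](1.3×10⁻²)^3
[La³⁺] = 2.3×10⁻¹⁹ / (1.3×10⁻²)^3 = 1.0×10⁻¹³
[La³⁺] = 1.0×10⁻¹³ mol L⁻¹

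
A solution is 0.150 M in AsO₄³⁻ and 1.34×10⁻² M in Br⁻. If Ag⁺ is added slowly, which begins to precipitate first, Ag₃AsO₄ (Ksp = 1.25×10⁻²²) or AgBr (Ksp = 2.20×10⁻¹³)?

AgBr

A salt starts to precipitate once the ion product Q reaches its Ksp.
For Ag₃AsO₄: [Ag⁺] = (Ksp/[AsO₄³⁻])^(1/3) = 9.41×10⁻⁸ M
For AgBr: [Ag⁺] = (Ksp/[Br⁻]) = 1.64×10⁻¹¹ M
The smaller threshold [Ag⁺] is reached first, so AgBr precipitates first.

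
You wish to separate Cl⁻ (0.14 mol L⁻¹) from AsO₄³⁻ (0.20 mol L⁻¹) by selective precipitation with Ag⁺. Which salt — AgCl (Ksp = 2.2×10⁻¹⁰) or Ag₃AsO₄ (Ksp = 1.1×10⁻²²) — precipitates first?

AgCl

Precipitation begins when Q = Ksp.
For AgCl: [Ag⁺] = (Ksp/[Cl⁻]) = 1.6×10⁻⁹ mol L⁻¹
For Ag₃AsO₄: [Ag⁺] = (Ksp/[AsO₄³⁻])^(1/3) = 8.2×10⁻⁸ mol L⁻¹
The smaller threshold [Ag⁺] is reached first, so AgCl precipitates first.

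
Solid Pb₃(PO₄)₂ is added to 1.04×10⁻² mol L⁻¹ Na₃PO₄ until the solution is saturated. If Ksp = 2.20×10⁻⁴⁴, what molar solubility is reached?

1.96×10⁻¹⁴ M

Pb₃(PO₄)₂(s) ⇌ 3 Pb²⁺(aq) + 2 PO₄³⁻(aq)
Let s be the solubility of Pb₃(PO₄)₂ here. The common ion gives [PO₄³⁻] ≈ 1.04×10⁻² mol L⁻¹, and [Pb²⁺] = 3s.
Ksp = [Pb²⁺]^3[PO₄³⁻]^2 = (3s)^3(1.04×10⁻²)^2
(3s)^3 = 2.20×10⁻⁴⁴ / (1.04×10⁻²)^2 = 2.03×10⁻⁴⁰
s = 1.96×10⁻¹⁴ mol L⁻¹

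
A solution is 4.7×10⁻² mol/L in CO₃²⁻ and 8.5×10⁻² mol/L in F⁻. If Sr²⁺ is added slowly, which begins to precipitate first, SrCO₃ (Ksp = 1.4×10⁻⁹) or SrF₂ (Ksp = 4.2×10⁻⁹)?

Precipitation of each salt begins when its ion product equals Ksp.
For SrCO₃: [Sr²⁺] = (Ksp/[CO₃²⁻]) = 3.0×10⁻⁸ mol/L
For SrF₂: [Sr²⁺] = (Ksp/[F⁻]^2) = 5.8×10⁻⁷ mol/L
SrCO₃ requires the lower [Sr²⁺], so it precipitates first.

SrCO₃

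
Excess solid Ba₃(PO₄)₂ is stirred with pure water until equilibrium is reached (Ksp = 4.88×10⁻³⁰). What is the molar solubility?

5.38×10⁻⁷ M

Ba₃(PO₄)₂(s) ⇌ 3 Ba²⁺(aq) + 2 PO₄³⁻(aq)
For each mole of Ba₃(PO₄)₂ that dissolves per liter, [Ba²⁺] = 3s and [PO₄³⁻] = 2s; let s denote this solubility.
Ksp = [Ba²⁺]^3[PO₄³⁻]^2 = (3s)^3 · (2s)^2 = 108s^5
108s^5 = 4.88×10⁻³⁰  ⇒  s^5 = 4.52×10⁻³²
s = (4.52×10⁻³²)^(1/5) = 5.38×10⁻⁷ mol L⁻¹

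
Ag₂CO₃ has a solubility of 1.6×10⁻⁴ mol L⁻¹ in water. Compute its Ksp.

Ag₂CO₃(s) ⇌ 2 Ag⁺(aq) + CO₃²⁻(aq)
With molar solubility s: [Ag⁺] = 2s, [CO₃²⁻] = s.
Ksp = [Ag⁺]^2[CO₃²⁻] = (2s)^2 · s = 4s^3
Ksp = 4 × (1.6×10⁻⁴)^3 = 1.6×10⁻¹¹

Ksp = 1.6×10⁻¹¹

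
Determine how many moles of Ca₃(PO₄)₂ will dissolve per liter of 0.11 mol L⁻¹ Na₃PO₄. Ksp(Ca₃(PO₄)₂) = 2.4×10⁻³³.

1.9×10⁻¹¹ M

Ca₃(PO₄)₂(s) ⇌ 3 Ca²⁺(aq) + 2 PO₄³⁻(aq)
Let s be the solubility of Ca₃(PO₄)₂ here. The common ion gives [PO₄³⁻] ≈ 0.11 mol L⁻¹, and [Ca²⁺] = 3s.
Ksp = [Ca²⁺]^3[PO₄³⁻]^2 = (3s)^3(0.11)^2
(3s)^3 = 2.4×10⁻³³ / (0.11)^2 = 2.0×10⁻³¹
s = 1.9×10⁻¹¹ mol L⁻¹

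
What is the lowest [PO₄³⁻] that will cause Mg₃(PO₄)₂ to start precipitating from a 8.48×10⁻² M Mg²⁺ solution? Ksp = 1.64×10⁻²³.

Precipitation begins when Q = Ksp.
Mg₃(PO₄)₂(s) ⇌ 3 Mg²⁺(aq) + 2 PO₄³⁻(aq)
Ksp = [Mg²⁺]^3[PO₄³⁻]^2 = [PO₄³⁻]^2(8.48×10⁻²)^3
[PO₄³⁻]^2 = 1.64×10⁻²³ / (8.48×10⁻²)^3 = 2.69×10⁻²⁰
[PO₄³⁻] = 1.64×10⁻¹⁰ M

1.64×10⁻¹⁰ M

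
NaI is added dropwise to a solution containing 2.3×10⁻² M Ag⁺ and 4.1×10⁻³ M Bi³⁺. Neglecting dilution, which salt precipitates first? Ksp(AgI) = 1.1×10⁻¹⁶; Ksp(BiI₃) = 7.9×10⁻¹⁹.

A salt starts to precipitate once the ion product Q reaches its Ksp.
For AgI: [I⁻] = (Ksp/[Ag⁺]) = 4.8×10⁻¹⁵ M
For BiI₃: [I⁻] = (Ksp/[Bi³⁺])^(1/3) = 5.8×10⁻⁶ M
AgI requires the lower [I⁻], so it precipitates first.

AgI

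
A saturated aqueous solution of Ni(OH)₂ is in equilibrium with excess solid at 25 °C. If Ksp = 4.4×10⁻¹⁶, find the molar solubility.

4.8×10⁻⁶ M

Ni(OH)₂(s) ⇌ Ni²⁺(aq) + 2 OH⁻(aq)
If s mol/L of Ni(OH)₂ dissolves, [Ni²⁺] = s and [OH⁻] = 2s.
Ksp = [Ni²⁺][OH⁻]^2 = s · (2s)^2 = 4s^3
4s^3 = 4.4×10⁻¹⁶  ⇒  s^3 = 1.1×10⁻¹⁶
s = 4.8×10⁻⁶ M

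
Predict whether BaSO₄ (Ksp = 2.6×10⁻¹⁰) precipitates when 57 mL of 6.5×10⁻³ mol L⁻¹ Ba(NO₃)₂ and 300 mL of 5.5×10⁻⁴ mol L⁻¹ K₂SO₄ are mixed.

Yes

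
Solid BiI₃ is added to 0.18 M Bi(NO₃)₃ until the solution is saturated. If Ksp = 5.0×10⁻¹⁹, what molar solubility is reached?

BiI₃(s) ⇌ Bi³⁺(aq) + 3 I⁻(aq)
Bi³⁺ is already present at 0.18 M. If s mol/L of BiI₃ dissolves, [I⁻] = 3s while [Bi³⁺] ≈ 0.18 M.
Ksp = [Bi³⁺][I⁻]^3 = (0.18)(3s)^3
(3s)^3 = 5.0×10⁻¹⁹ / (0.18) = 2.8×10⁻¹⁸
s = 4.7×10⁻⁷ M

4.7×10⁻⁷ M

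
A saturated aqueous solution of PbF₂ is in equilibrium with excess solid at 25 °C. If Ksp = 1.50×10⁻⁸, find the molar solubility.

1.55×10⁻³ M

PbF₂(s) ⇌ Pb²⁺(aq) + 2 F⁻(aq)
For each mole of PbF₂ that dissolves per liter, [Pb²⁺] = s and [F⁻] = 2s; let s denote this solubility.
Ksp = [Pb²⁺][F⁻]^2 = s · (2s)^2 = 4s^3
4s^3 = 1.50×10⁻⁸  ⇒  s^3 = 3.75×10⁻⁹
Taking the 3rd root, s = 1.55×10⁻³ M.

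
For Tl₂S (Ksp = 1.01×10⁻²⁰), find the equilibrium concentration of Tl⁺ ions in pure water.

Tl₂S(s) ⇌ 2 Tl⁺(aq) + S²⁻(aq)
Call the molar solubility s, so that [Tl⁺] = 2s and [S²⁻] = s.
Ksp = [Tl⁺]^2[S²⁻] = (2s)^2 · s = 4s^3 = 1.01×10⁻²⁰
s = 1.36×10⁻⁷ mol/L
[Tl⁺] = 2s = 2.72×10⁻⁷ mol/L

2.72×10⁻⁷ M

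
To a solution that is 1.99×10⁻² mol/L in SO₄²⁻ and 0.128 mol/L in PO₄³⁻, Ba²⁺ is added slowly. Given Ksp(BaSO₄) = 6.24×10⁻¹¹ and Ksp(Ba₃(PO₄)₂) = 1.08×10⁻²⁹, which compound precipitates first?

Each salt precipitates once Q = Ksp for that salt.
For BaSO₄: [Ba²⁺] = (Ksp/[SO₄²⁻]) = 3.14×10⁻⁹ mol/L
For Ba₃(PO₄)₂: [Ba²⁺] = (Ksp/[PO₄³⁻]^2)^(1/3) = 8.70×10⁻¹⁰ mol/L
The smaller threshold [Ba²⁺] is reached first, so Ba₃(PO₄)₂ precipitates first.

Ba₃(PO₄)₂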